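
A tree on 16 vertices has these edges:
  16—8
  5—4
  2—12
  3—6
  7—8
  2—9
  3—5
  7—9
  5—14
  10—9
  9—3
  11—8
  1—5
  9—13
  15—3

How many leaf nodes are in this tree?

Degree-1 nodes: 1, 4, 6, 10, 11, 12, 13, 14, 15, 16 — 10 of them.

10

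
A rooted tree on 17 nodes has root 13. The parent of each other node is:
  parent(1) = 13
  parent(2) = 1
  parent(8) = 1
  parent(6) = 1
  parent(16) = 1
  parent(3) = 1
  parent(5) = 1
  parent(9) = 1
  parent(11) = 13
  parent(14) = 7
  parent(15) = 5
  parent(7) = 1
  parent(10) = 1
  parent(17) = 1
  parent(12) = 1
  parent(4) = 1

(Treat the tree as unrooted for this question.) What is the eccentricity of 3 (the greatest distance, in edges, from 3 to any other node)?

Distances from 3 peak at 3, attained at 14 (15, 11 also at distance 3).
3-1-7-14

3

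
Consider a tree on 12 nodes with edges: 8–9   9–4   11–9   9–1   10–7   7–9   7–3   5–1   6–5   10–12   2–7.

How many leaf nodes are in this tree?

7

The leaves are 2, 3, 4, 6, 8, 11, 12.
That is 7 leaves.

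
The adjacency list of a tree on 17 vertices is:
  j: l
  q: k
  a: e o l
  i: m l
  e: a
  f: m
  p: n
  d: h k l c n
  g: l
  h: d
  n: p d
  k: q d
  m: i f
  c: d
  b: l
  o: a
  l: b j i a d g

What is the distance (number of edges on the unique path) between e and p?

5

Walking from e: e - a - l - d - n - p. Length 5.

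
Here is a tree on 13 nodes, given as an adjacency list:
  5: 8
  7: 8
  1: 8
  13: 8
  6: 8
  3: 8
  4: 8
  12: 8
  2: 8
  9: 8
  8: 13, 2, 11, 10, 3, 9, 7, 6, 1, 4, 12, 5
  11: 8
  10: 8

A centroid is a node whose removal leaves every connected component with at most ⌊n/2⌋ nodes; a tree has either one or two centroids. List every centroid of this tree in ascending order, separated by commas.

Delete 8: the remaining components have sizes 1, 1, 1, 1, 1, 1, 1, 1, 1, 1, 1, 1. Max 1 ≤ 6, so 8 is a centroid.
No neighbour of 8 does as well, so 8 is the unique centroid.

8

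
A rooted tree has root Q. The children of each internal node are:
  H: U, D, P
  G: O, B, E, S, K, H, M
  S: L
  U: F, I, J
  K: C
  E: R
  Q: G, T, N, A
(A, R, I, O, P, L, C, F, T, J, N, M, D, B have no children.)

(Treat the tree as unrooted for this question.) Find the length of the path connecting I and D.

3

I – U – H – D: 3 edges.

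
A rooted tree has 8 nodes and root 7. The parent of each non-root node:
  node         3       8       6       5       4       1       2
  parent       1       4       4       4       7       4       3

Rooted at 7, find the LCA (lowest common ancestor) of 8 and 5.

4

Path 8→root: 8 4 7; path 5→root: 5 4 7.
First common node: 4.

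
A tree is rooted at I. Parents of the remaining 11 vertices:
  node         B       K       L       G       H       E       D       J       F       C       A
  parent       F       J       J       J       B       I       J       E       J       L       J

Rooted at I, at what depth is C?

I → E → J → L → C — 4 edges.

4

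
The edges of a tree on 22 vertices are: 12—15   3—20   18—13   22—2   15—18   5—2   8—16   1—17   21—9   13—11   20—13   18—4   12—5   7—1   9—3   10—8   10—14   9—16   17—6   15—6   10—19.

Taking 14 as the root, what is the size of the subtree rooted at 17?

3

17's subtree: {17, 1, 7}, size 3.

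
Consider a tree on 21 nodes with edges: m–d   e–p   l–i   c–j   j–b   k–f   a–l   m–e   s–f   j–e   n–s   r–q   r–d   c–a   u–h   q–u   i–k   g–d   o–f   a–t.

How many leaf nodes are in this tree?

7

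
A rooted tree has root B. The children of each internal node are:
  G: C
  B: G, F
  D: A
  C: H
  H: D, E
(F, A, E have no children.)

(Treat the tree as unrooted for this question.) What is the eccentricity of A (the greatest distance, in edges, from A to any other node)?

6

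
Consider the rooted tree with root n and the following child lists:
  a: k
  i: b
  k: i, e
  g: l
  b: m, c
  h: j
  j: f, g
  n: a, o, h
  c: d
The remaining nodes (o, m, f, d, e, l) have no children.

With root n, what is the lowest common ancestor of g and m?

Ancestors of g (toward the root): g, j, h, n.
Ancestors of m: m, b, i, k, a, n.
The deepest node appearing in both lists is n.

n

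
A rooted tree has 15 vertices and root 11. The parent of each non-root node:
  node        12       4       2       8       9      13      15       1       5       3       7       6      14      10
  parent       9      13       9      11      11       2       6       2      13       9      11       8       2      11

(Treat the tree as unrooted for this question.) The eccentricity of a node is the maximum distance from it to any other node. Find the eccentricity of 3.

5

A farthest node from 3 is 15.
The path 3-9-11-8-6-15 has 5 edges.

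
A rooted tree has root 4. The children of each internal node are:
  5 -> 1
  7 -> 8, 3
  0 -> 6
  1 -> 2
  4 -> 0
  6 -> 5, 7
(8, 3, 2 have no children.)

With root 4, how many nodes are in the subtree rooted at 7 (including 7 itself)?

3

The subtree rooted at 7 contains: 7, 8, 3 — 3 nodes.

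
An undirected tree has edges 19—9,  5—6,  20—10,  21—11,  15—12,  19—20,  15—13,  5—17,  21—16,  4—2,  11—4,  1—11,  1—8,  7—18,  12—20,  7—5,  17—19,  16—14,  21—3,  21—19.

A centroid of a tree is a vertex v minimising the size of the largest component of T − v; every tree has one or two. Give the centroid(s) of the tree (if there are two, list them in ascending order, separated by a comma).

19

Delete 19: the remaining components have sizes 9, 5, 5, 1. Max 9 ≤ 10, so 19 is a centroid.
Every other node leaves some component of size > 10, so the centroid is unique.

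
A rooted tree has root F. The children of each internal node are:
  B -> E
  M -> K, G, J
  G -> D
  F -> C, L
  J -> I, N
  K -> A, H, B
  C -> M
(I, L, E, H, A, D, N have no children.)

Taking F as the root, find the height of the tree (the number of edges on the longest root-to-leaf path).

5

A deepest node is E, reached by F-C-M-K-B-E.
That path has 5 edges, so the height is 5.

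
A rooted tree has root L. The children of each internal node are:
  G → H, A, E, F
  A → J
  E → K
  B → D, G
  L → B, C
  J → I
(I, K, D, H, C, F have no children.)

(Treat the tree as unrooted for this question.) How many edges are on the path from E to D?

Walking from E: E - G - B - D. Length 3.

3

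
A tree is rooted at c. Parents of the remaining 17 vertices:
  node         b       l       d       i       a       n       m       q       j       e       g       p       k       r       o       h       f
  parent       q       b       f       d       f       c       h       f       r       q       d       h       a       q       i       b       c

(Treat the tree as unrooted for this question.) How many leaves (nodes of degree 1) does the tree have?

9

The leaves are e, g, j, k, l, m, n, o, p.
That is 9 leaves.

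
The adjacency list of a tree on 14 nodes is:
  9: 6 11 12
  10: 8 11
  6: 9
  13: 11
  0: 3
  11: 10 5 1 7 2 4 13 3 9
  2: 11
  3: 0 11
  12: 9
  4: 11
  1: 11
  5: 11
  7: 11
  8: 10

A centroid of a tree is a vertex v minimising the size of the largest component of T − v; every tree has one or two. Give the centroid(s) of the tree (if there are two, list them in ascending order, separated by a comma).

11

If 11 is removed the pieces have sizes 3, 2, 2, 1, 1, 1, 1, 1, 1, all ≤ ⌊14/2⌋ = 7.
No neighbour of 11 does as well, so 11 is the unique centroid.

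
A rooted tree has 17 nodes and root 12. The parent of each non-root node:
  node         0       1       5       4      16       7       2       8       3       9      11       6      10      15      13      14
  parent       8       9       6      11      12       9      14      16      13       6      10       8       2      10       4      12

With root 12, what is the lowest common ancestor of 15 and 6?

Path 15→root: 15 10 2 14 12; path 6→root: 6 8 16 12.
First common node: 12.

12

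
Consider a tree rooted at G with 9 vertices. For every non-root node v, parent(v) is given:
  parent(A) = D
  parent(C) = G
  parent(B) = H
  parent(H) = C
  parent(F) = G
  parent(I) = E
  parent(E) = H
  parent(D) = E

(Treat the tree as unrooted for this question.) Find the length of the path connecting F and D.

The path is F–G–C–H–E–D, which has 5 edges.

5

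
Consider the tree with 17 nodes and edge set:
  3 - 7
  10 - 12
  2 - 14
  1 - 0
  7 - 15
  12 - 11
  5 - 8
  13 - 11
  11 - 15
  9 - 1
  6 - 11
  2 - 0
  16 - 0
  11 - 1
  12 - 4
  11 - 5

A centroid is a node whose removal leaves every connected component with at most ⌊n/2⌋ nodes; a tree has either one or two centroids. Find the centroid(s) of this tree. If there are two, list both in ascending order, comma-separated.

11

Delete 11: the remaining components have sizes 6, 3, 3, 2, 1, 1. Max 6 ≤ 8, so 11 is a centroid.
No neighbour of 11 does as well, so 11 is the unique centroid.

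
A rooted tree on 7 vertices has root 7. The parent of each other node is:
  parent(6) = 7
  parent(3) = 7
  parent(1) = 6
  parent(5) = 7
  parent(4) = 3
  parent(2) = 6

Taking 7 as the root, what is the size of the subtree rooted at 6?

3

6's subtree: {6, 1, 2}, size 3.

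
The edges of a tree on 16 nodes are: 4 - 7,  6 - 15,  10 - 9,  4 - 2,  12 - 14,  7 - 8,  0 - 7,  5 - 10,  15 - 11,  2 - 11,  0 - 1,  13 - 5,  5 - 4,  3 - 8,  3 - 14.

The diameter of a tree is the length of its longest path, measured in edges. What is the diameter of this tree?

BFS from 6 reaches 12 last, at distance 9; BFS from 12 confirms no node is farther.
Path: 6 – 15 – 11 – 2 – 4 – 7 – 8 – 3 – 14 – 12.

9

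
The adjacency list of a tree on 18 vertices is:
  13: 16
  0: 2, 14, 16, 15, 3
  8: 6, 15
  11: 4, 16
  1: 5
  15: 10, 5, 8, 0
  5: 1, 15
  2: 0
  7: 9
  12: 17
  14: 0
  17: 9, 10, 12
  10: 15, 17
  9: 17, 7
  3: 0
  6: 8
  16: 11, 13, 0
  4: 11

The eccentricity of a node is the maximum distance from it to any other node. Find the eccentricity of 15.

4

The node farthest from 15 is 4 (7 also at distance 4), via 15–0–16–11–4 — 4 edges.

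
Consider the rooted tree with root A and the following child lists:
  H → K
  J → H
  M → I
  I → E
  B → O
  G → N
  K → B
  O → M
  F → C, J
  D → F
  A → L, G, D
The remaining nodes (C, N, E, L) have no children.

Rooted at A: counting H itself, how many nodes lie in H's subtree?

7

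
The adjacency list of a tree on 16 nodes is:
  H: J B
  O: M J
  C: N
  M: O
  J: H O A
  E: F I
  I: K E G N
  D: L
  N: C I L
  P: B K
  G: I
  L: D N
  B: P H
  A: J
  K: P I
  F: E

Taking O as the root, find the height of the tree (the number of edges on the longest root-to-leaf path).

D sits deepest: O → J → H → B → P → K → I → N → L → D — 9 edges from the root.

9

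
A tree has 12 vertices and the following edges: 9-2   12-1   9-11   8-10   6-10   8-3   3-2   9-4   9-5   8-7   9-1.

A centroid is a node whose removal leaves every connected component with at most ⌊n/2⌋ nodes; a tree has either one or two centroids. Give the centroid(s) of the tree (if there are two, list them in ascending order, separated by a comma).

2, 9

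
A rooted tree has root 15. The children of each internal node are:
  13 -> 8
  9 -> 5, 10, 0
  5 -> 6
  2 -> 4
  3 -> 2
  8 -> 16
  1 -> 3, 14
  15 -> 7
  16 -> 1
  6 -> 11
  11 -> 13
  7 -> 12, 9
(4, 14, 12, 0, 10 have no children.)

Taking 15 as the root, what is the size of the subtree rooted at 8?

8's subtree: {8, 16, 1, 3, 14, 2, 4}, size 7.

7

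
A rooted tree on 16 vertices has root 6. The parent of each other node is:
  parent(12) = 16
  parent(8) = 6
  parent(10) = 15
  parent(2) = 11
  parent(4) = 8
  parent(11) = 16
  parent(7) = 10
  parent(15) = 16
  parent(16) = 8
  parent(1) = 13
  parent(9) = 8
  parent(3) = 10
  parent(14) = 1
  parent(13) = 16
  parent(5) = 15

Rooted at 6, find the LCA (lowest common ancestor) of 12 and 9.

8

Ancestors of 12 (toward the root): 12, 16, 8, 6.
Ancestors of 9: 9, 8, 6.
The deepest node appearing in both lists is 8.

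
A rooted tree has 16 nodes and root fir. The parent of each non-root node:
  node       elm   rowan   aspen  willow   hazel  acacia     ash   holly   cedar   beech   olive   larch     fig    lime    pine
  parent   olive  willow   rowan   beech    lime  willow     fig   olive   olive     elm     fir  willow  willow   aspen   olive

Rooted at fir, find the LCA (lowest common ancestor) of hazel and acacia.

willow

Ancestors of hazel (toward the root): hazel, lime, aspen, rowan, willow, beech, elm, olive, fir.
Ancestors of acacia: acacia, willow, beech, elm, olive, fir.
The deepest node appearing in both lists is willow.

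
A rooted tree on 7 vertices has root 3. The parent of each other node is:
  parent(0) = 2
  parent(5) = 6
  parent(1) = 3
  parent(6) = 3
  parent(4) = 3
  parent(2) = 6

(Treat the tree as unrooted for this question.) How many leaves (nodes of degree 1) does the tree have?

The leaves are 0, 1, 4, 5.
That is 4 leaves.

4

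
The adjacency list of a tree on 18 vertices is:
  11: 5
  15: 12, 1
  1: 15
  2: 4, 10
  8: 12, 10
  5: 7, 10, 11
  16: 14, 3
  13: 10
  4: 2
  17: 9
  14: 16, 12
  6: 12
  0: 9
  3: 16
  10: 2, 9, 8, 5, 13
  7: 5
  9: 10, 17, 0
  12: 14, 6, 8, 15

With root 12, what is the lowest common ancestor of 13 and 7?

13's ancestor chain is 13, 10, 8, 12 and 7's is 7, 5, 10, 8, 12; they first meet at 10.

10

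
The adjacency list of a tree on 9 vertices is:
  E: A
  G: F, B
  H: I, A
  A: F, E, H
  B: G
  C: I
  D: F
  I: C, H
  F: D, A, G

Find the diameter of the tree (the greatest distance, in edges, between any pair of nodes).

BFS from B reaches C last, at distance 6; BFS from C confirms no node is farther.
Path: B - G - F - A - H - I - C.

6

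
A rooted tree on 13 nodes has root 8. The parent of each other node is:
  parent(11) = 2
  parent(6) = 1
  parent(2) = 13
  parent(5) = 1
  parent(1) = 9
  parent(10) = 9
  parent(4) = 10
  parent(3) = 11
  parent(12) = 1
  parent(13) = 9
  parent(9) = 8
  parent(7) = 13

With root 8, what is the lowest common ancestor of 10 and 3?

9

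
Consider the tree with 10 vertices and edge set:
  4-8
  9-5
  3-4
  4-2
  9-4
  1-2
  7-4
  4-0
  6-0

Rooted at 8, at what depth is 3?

2

Path from 8 to 3: 8 → 4 → 3, which has 2 edges.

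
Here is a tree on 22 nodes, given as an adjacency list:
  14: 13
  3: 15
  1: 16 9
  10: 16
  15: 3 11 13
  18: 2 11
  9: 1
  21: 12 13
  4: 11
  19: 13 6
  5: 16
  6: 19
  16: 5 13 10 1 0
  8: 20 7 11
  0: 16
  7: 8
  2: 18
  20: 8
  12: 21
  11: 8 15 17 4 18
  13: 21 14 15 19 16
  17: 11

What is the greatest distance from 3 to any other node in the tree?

The node farthest from 3 is 9, via 3–15–13–16–1–9 — 5 edges.

5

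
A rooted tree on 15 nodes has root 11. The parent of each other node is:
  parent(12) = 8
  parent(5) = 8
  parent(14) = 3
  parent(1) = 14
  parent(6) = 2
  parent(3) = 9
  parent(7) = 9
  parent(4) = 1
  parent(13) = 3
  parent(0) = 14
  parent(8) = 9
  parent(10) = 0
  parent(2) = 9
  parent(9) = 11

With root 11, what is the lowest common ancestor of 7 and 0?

9

7's ancestor chain is 7, 9, 11 and 0's is 0, 14, 3, 9, 11; they first meet at 9.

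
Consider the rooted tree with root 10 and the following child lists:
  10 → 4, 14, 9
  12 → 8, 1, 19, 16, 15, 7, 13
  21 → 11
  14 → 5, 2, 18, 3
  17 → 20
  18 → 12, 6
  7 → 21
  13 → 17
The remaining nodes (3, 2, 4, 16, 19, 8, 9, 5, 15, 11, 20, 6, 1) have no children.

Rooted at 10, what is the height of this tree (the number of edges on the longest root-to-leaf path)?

6

A deepest node is 11, reached by 10-14-18-12-7-21-11.
That path has 6 edges, so the height is 6.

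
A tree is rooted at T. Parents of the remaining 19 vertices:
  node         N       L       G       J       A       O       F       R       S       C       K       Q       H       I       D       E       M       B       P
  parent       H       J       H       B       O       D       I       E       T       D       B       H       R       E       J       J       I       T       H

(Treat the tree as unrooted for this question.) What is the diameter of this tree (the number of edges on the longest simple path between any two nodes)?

7

BFS from A reaches G last, at distance 7; BFS from G confirms no node is farther.
Path: A–O–D–J–E–R–H–G.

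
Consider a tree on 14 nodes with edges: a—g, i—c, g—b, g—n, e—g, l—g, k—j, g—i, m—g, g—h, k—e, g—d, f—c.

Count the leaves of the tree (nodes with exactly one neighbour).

9

Exactly 9 nodes have a single neighbour: a, b, d, f, h, j, l, m, n.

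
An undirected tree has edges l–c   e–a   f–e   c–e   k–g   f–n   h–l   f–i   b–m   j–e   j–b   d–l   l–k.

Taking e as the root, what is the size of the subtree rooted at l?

Descendants of l (including itself): l, k, h, d, g. That's 5.

5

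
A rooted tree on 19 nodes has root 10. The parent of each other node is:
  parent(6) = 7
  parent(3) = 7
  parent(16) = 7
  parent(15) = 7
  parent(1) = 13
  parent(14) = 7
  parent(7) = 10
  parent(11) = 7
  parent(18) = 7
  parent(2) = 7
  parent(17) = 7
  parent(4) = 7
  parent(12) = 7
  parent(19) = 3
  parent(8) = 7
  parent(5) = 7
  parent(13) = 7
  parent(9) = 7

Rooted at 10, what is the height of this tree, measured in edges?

3

The longest root-to-leaf path is 10-7-13-1 (3 edges).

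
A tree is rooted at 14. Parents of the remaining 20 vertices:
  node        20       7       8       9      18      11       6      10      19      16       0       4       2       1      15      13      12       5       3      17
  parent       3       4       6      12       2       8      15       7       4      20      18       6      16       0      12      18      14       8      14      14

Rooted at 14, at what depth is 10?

Climbing from 10 to the root: 10 – 7 – 4 – 6 – 15 – 12 – 14. That's 6 steps.

6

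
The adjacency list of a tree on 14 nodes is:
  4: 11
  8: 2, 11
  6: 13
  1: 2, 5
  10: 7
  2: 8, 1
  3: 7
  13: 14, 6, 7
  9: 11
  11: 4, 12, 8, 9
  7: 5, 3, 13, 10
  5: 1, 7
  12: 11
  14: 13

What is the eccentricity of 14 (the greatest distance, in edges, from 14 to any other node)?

8

The node farthest from 14 is 4 (9, 12 also at distance 8), via 14 – 13 – 7 – 5 – 1 – 2 – 8 – 11 – 4 — 8 edges.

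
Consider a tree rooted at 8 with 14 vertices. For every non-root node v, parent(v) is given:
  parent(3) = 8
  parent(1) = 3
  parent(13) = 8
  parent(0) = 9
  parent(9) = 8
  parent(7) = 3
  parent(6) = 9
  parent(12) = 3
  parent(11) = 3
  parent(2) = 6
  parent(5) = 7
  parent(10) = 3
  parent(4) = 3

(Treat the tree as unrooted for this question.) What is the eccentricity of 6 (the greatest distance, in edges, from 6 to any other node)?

5

A farthest node from 6 is 5.
The path 6-9-8-3-7-5 has 5 edges.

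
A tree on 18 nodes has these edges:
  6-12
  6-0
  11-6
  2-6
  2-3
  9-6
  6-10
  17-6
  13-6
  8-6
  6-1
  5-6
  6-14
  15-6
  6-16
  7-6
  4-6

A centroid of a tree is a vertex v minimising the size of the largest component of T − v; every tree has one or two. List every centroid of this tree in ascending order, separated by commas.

6

Removing 6 splits the tree into components of sizes 2, 1, 1, 1, 1, 1, 1, 1, 1, 1, 1, 1, 1, 1, 1, 1; the largest is 2 ≤ ⌊18/2⌋ = 9.
No neighbour of 6 does as well, so 6 is the unique centroid.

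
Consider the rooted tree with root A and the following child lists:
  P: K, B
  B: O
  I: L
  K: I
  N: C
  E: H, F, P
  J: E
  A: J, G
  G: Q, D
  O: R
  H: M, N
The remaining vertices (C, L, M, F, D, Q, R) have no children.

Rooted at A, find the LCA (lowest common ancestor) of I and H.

Ancestors of I (toward the root): I, K, P, E, J, A.
Ancestors of H: H, E, J, A.
The deepest node appearing in both lists is E.

E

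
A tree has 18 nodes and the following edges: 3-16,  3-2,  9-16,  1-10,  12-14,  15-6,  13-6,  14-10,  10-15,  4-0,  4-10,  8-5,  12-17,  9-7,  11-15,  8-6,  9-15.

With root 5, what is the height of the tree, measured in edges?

7

The longest root-to-leaf path is 5-8-6-15-9-16-3-2 (7 edges).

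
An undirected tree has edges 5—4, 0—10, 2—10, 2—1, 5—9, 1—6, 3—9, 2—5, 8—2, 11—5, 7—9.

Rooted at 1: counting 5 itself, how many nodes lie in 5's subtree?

5's subtree: {5, 9, 4, 11, 3, 7}, size 6.

6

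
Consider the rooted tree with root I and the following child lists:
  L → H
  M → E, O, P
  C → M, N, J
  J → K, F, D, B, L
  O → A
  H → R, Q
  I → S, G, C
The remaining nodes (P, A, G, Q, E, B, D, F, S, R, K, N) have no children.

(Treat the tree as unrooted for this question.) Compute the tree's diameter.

A longest path is A - O - M - C - J - L - H - Q, with 7 edges.

7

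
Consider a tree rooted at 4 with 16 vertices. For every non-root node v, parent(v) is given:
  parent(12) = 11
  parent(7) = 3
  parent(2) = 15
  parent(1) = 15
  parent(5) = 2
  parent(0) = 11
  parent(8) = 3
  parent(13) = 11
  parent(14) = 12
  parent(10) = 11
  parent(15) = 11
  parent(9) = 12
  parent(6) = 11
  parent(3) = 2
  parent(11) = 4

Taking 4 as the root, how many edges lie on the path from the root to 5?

4

Path from 4 to 5: 4–11–15–2–5, which has 4 edges.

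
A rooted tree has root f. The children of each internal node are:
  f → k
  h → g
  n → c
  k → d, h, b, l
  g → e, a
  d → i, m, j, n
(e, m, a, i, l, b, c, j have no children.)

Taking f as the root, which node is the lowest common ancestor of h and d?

Ancestors of h (toward the root): h, k, f.
Ancestors of d: d, k, f.
The deepest node appearing in both lists is k.

k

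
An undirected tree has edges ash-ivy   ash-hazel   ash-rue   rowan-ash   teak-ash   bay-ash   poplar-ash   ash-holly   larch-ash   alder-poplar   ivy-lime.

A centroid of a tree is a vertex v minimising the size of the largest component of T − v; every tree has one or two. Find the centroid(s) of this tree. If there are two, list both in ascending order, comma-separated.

ash

Removing ash splits the tree into components of sizes 2, 2, 1, 1, 1, 1, 1, 1, 1; the largest is 2 ≤ ⌊12/2⌋ = 6.
No neighbour of ash does as well, so ash is the unique centroid.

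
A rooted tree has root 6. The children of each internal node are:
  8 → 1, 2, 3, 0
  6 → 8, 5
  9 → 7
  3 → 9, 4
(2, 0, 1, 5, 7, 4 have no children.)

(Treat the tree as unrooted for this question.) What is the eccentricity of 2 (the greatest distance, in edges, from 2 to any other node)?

4

A farthest node from 2 is 7.
The path 2–8–3–9–7 has 4 edges.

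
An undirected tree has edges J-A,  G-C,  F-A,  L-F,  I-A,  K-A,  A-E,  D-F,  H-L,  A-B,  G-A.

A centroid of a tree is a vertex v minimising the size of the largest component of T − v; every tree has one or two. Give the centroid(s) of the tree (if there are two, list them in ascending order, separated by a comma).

Delete A: the remaining components have sizes 4, 2, 1, 1, 1, 1, 1. Max 4 ≤ 6, so A is a centroid.
Every other node leaves some component of size > 6, so the centroid is unique.

A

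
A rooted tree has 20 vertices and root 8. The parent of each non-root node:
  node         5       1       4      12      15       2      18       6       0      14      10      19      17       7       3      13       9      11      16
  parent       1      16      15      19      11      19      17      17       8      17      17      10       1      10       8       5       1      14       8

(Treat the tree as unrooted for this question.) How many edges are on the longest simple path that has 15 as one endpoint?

7

A farthest node from 15 is 3 (0 also at distance 7).
The path 15–11–14–17–1–16–8–3 has 7 edges.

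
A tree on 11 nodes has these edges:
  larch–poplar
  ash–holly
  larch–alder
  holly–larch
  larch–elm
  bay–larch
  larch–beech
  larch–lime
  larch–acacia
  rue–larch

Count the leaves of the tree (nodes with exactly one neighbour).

Degree-1 nodes: acacia, alder, ash, bay, beech, elm, lime, poplar, rue — 9 of them.

9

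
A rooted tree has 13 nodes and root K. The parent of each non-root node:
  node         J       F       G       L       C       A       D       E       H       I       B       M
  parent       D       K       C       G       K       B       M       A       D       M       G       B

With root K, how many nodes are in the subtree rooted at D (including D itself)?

3

The subtree rooted at D contains: D, J, H — 3 nodes.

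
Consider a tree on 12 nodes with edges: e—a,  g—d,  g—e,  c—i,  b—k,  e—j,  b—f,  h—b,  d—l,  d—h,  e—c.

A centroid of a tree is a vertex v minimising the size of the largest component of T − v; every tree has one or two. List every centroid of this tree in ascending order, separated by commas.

If g is removed the pieces have sizes 6, 5, all ≤ ⌊12/2⌋ = 6.
d is adjacent to g and is also a centroid (the largest component after removing it is likewise 6).

d, g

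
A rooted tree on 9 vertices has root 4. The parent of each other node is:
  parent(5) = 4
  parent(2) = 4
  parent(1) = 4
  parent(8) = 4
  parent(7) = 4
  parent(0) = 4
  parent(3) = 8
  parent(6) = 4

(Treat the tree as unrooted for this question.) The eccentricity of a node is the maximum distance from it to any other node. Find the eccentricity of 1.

Distances from 1 peak at 3, attained at 3.
1-4-8-3

3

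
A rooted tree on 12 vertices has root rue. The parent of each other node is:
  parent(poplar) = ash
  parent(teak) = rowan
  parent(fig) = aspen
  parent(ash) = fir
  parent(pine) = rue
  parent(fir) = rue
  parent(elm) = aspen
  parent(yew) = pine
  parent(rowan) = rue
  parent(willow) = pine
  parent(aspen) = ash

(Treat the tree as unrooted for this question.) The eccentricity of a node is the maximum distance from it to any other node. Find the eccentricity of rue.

Distances from rue peak at 4, attained at fig (elm also at distance 4).
rue – fir – ash – aspen – fig

4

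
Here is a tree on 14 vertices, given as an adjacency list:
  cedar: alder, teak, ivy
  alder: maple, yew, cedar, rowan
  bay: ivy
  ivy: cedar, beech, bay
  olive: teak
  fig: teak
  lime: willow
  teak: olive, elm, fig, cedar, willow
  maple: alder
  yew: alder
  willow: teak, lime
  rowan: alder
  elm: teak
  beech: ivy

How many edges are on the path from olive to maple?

Walking from olive: olive–teak–cedar–alder–maple. Length 4.

4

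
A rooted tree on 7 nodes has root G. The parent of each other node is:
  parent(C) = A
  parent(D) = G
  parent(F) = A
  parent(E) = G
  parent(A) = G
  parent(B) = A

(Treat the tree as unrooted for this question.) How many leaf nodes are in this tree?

The leaves are B, C, D, E, F.
That is 5 leaves.

5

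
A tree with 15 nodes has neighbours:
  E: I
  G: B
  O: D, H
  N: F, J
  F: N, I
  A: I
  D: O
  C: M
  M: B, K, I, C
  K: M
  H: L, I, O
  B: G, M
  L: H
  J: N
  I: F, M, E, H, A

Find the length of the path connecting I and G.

3

I–M–B–G: 3 edges.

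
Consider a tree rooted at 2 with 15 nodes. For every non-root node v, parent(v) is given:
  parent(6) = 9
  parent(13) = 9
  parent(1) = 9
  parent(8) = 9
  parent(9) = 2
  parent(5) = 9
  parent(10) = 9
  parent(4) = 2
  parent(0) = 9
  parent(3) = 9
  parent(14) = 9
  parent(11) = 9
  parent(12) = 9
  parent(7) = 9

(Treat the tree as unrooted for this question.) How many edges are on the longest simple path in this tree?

A longest path is 4-2-9-14, with 3 edges.

3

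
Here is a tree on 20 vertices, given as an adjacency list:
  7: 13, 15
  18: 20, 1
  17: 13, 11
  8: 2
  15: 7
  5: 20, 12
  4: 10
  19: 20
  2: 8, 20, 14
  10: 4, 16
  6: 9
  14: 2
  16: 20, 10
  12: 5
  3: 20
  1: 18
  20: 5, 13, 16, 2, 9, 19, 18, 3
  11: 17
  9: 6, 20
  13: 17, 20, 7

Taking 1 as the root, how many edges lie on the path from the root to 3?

3

Climbing from 3 to the root: 3 → 20 → 18 → 1. That's 3 steps.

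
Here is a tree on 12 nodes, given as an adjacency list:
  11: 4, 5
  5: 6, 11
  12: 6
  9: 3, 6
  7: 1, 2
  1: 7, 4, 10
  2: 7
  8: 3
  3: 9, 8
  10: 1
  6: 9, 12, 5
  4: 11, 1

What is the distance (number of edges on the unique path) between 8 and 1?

The path is 8 - 3 - 9 - 6 - 5 - 11 - 4 - 1, which has 7 edges.

7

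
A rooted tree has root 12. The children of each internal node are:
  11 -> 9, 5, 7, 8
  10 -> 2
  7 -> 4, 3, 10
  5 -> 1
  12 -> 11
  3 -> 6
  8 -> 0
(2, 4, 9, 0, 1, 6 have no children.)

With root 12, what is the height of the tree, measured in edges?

4

A deepest node is 6, reached by 12 → 11 → 7 → 3 → 6.
That path has 4 edges, so the height is 4.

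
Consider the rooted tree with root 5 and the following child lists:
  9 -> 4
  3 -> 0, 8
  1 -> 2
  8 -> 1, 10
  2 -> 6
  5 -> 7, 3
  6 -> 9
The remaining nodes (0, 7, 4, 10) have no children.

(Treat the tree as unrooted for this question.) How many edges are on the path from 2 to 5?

4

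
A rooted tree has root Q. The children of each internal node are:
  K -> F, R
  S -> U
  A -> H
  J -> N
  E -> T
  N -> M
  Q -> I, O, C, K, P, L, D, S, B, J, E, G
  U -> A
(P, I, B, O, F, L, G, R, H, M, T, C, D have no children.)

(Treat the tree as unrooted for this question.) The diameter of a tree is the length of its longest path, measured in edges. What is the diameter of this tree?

A longest path is H – A – U – S – Q – J – N – M, with 7 edges.

7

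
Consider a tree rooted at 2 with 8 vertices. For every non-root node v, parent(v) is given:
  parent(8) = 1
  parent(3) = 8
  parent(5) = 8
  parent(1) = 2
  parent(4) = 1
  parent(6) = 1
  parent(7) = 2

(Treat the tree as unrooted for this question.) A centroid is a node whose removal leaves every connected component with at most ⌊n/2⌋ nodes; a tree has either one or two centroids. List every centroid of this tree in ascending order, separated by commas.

1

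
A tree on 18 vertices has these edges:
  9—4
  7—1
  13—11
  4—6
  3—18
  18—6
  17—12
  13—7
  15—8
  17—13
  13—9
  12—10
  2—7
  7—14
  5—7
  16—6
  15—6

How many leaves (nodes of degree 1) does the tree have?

Degree-1 nodes: 1, 2, 3, 5, 8, 10, 11, 14, 16 — 9 of them.

9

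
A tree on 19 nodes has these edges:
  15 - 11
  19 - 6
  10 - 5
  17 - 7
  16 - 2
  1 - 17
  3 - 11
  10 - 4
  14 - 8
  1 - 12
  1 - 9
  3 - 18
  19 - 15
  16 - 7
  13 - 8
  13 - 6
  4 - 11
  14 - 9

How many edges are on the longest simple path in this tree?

15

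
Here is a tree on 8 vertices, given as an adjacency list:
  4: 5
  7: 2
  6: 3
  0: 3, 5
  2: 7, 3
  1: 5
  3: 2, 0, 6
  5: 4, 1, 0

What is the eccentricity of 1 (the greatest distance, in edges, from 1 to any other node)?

Distances from 1 peak at 5, attained at 7.
1 – 5 – 0 – 3 – 2 – 7

5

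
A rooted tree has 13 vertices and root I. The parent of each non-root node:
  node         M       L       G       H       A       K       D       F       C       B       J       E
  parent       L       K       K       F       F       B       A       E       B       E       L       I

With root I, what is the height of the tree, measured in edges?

5

The longest root-to-leaf path is I → E → B → K → L → M (5 edges).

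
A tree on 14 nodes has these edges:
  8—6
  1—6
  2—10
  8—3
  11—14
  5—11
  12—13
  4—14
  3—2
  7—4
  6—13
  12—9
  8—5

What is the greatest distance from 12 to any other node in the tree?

Distances from 12 peak at 8, attained at 7.
12–13–6–8–5–11–14–4–7

8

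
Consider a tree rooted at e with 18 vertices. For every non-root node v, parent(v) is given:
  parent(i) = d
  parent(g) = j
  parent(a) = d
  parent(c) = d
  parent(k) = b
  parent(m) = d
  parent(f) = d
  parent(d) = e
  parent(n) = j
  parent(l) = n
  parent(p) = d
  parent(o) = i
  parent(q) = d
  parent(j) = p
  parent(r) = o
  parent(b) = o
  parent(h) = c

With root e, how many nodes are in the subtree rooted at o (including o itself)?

Descendants of o (including itself): o, b, r, k. That's 4.

4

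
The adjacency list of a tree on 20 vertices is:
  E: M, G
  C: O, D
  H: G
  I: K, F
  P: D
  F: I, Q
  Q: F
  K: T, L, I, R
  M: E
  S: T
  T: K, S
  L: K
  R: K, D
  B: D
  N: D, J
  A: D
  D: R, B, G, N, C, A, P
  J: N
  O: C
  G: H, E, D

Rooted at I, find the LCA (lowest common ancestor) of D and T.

K

D's ancestor chain is D, R, K, I and T's is T, K, I; they first meet at K.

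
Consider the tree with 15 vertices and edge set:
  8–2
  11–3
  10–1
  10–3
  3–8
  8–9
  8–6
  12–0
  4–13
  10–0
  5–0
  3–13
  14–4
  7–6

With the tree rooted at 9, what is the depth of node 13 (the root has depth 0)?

Climbing from 13 to the root: 13 → 3 → 8 → 9. That's 3 steps.

3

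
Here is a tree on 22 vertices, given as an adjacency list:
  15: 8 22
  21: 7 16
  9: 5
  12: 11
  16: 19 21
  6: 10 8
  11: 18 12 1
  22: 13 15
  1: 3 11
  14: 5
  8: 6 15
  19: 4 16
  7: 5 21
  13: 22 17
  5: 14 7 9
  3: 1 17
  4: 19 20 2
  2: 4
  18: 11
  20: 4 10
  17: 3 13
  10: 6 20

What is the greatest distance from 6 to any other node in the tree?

9

A farthest node from 6 is 18 (12, 9, 14 also at distance 9).
The path 6 – 8 – 15 – 22 – 13 – 17 – 3 – 1 – 11 – 18 has 9 edges.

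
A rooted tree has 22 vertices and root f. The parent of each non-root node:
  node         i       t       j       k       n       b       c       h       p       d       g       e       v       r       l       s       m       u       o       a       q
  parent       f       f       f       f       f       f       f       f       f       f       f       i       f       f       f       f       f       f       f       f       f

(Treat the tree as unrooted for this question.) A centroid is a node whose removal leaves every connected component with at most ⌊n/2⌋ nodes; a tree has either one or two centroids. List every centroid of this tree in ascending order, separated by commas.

Removing f splits the tree into components of sizes 2, 1, 1, 1, 1, 1, 1, 1, 1, 1, 1, 1, 1, 1, 1, 1, 1, 1, 1, 1; the largest is 2 ≤ ⌊22/2⌋ = 11.
Every other node leaves some component of size > 11, so the centroid is unique.

f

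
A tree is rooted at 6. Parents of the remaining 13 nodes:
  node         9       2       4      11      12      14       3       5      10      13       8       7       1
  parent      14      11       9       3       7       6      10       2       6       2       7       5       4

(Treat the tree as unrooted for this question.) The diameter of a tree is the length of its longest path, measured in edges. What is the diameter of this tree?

A longest path is 1-4-9-14-6-10-3-11-2-5-7-8, with 11 edges.

11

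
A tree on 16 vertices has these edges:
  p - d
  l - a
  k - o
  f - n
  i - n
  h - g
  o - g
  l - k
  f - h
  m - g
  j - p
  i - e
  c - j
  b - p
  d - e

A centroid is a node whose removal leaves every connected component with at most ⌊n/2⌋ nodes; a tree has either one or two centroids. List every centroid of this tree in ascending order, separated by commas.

f, n

Delete n: the remaining components have sizes 8, 7. Max 8 ≤ 8, so n is a centroid.
Its neighbour f also leaves a largest component of size 8, so both are centroids.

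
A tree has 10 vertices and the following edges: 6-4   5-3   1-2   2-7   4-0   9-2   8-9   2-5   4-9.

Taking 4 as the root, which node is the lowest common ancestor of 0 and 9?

Ancestors of 0 (toward the root): 0, 4.
Ancestors of 9: 9, 4.
The deepest node appearing in both lists is 4.

4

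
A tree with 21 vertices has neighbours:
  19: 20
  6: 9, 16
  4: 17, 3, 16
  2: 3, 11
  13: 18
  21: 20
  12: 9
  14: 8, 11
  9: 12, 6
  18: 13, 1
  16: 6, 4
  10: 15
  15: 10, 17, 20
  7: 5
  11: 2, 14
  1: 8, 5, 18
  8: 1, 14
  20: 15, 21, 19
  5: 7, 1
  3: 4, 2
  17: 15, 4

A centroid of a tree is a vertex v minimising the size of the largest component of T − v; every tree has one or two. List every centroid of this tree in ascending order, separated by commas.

4

Delete 4: the remaining components have sizes 10, 6, 4. Max 10 ≤ 10, so 4 is a centroid.
No neighbour of 4 does as well, so 4 is the unique centroid.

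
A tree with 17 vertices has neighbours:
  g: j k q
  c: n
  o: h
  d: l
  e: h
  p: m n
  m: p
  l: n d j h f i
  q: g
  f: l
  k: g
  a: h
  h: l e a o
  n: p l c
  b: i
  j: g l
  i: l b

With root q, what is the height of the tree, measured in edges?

6

m sits deepest: q → g → j → l → n → p → m — 6 edges from the root.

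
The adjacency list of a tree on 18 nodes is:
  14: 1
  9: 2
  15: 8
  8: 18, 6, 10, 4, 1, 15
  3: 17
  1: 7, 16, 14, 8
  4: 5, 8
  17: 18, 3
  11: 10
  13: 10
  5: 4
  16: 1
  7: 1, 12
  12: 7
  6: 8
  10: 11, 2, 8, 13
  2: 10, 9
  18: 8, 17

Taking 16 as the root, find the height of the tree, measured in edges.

A deepest node is 9, reached by 16 → 1 → 8 → 10 → 2 → 9.
That path has 5 edges, so the height is 5.

5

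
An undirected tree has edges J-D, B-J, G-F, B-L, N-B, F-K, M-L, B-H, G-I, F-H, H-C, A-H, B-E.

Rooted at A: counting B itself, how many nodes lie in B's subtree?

7

Descendants of B (including itself): B, N, L, E, J, M, D. That's 7.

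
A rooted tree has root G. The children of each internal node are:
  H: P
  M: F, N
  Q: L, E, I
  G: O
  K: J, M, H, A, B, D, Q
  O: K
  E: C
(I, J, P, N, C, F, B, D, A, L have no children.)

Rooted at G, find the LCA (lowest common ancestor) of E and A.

E's ancestor chain is E, Q, K, O, G and A's is A, K, O, G; they first meet at K.

K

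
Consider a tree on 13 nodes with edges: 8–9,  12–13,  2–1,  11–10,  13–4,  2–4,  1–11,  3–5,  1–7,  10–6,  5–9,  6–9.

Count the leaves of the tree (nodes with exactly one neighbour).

4

Exactly 4 nodes have a single neighbour: 3, 7, 8, 12.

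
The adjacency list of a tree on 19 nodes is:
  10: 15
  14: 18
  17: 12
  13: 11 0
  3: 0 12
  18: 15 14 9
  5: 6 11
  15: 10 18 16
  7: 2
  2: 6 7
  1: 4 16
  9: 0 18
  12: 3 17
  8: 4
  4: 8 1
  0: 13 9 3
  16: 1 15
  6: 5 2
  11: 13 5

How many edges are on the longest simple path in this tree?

13

BFS from 8 reaches 7 last, at distance 13; BFS from 7 confirms no node is farther.
Path: 8-4-1-16-15-18-9-0-13-11-5-6-2-7.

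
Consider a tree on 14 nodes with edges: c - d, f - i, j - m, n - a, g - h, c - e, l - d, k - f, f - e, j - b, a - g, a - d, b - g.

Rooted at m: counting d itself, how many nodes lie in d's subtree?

Descendants of d (including itself): d, l, c, e, f, k, i. That's 7.

7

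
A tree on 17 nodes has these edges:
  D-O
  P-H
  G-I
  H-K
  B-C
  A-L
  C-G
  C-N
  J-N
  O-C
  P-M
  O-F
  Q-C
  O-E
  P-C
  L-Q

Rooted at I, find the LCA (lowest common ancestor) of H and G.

G

H's ancestor chain is H, P, C, G, I and G's is G, I; they first meet at G.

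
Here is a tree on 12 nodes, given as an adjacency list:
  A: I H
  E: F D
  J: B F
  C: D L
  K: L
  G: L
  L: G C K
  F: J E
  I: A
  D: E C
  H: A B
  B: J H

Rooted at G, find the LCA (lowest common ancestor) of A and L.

L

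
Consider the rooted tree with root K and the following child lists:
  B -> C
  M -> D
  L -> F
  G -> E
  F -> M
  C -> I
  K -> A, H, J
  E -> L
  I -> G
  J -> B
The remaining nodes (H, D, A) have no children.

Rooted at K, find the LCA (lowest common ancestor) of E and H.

K

Ancestors of E (toward the root): E, G, I, C, B, J, K.
Ancestors of H: H, K.
The deepest node appearing in both lists is K.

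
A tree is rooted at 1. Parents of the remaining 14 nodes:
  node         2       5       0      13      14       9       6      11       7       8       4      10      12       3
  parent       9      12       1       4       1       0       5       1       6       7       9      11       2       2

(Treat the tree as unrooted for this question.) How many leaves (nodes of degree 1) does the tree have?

The leaves are 3, 8, 10, 13, 14.
That is 5 leaves.

5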